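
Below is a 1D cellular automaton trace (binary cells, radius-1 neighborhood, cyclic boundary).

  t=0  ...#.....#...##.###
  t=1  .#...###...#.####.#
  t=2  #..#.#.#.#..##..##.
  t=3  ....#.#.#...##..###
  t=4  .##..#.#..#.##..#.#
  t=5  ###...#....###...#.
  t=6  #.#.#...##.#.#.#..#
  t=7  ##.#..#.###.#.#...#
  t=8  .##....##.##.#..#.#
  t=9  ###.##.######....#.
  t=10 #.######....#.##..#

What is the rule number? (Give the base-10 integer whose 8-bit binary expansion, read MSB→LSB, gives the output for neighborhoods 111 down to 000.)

105

  ###|.  b7=0 t=0,i=17
  ##.|#  b6=1 t=0,i=14
  #.#|#  b5=1 t=0,i=15
  #..|.  b4=0 t=0,i=0
  .##|#  b3=1 t=0,i=13
  .#.|.  b2=0 t=0,i=3
  ..#|.  b1=0 t=0,i=2
  ...|#  b0=1 t=0,i=1
  bits 01101001 = 105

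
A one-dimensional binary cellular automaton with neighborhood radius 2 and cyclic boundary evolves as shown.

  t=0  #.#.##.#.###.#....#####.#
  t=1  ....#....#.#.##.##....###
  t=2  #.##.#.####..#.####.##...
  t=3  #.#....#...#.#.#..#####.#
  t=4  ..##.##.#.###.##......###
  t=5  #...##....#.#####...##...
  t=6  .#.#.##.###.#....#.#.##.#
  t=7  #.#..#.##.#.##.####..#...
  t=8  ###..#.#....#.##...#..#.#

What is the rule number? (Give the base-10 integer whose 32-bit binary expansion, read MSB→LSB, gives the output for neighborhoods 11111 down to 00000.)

  ##### -> .   bit 31 = 0  t=0,i=20
  ####. -> .   bit 30 = 0  t=0,i=21
  ###.# -> #   bit 29 = 1  t=0,i=11
  ###.. -> .   bit 28 = 0  t=1,i=24
  ##.## -> #   bit 27 = 1  t=0,i=23
  ##.#. -> .   bit 26 = 0  t=0,i=1
  ##..# -> #   bit 25 = 1  t=2,i=11
  ##... -> #   bit 24 = 1  t=1,i=0
  #.### -> #   bit 23 = 1  t=0,i=9
  #.##. -> #   bit 22 = 1  t=0,i=4
  #.#.# -> .   bit 21 = 0  t=0,i=2
  #.#.. -> #   bit 20 = 1  t=0,i=13
  #..## -> .   bit 19 = 0  t=3,i=17
  #..#. -> .   bit 18 = 0  t=2,i=12
  #...# -> .   bit 17 = 0  t=2,i=23
  #.... -> .   bit 16 = 0  t=0,i=15
  .#### -> .   bit 15 = 0  t=0,i=19
  .###. -> .   bit 14 = 0  t=0,i=10
  .##.# -> .   bit 13 = 0  t=0,i=0
  .##.. -> #   bit 12 = 1  t=1,i=17
  .#.## -> .   bit 11 = 0  t=0,i=3
  .#.#. -> #   bit 10 = 1  t=1,i=10
  .#..# -> .   bit 9 = 0  t=3,i=16
  .#... -> #   bit 8 = 1  t=0,i=14
  ..### -> .   bit 7 = 0  t=0,i=18
  ..##. -> .   bit 6 = 0  t=4,i=2
  ..#.# -> #   bit 5 = 1  t=1,i=9
  ..#.. -> .   bit 4 = 0  t=1,i=4
  ...## -> #   bit 3 = 1  t=0,i=17
  ...#. -> #   bit 2 = 1  t=1,i=3
  ....# -> #   bit 1 = 1  t=0,i=16
  ..... -> .   bit 0 = 0  t=4,i=18
  bits 00101011110100000001010100101110 = 735057198

735057198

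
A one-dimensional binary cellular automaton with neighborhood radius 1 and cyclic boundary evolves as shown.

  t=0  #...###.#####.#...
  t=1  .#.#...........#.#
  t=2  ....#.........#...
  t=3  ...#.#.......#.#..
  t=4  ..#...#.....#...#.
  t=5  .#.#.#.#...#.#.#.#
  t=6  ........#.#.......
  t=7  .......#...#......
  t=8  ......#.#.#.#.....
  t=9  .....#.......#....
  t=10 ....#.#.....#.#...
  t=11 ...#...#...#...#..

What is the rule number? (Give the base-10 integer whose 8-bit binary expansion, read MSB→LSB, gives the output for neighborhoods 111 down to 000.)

18

  nb ###: next=.  (t=0,i=5, bit7=0)
  nb ##.: next=.  (t=0,i=6, bit6=0)
  nb #.#: next=.  (t=0,i=7, bit5=0)
  nb #..: next=#  (t=0,i=1, bit4=1)
  nb .##: next=.  (t=0,i=4, bit3=0)
  nb .#.: next=.  (t=0,i=0, bit2=0)
  nb ..#: next=#  (t=0,i=3, bit1=1)
  nb ...: next=.  (t=0,i=2, bit0=0)
  bits 00010010 = 18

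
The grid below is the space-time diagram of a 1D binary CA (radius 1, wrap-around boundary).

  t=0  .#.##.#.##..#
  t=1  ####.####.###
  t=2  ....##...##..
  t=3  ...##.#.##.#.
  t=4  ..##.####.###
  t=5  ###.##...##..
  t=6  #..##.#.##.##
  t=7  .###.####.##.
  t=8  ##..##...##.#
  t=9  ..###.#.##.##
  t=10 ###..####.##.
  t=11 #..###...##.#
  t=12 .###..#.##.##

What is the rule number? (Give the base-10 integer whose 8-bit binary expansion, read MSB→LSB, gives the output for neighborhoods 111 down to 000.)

  ###|.  b7=0 t=1,i=0
  ##.|.  b6=0 t=0,i=4
  #.#|#  b5=1 t=0,i=0
  #..|#  b4=1 t=0,i=10
  .##|#  b3=1 t=0,i=3
  .#.|#  b2=1 t=0,i=1
  ..#|#  b1=1 t=0,i=11
  ...|.  b0=0 t=2,i=0
  bits 00111110 = 62

62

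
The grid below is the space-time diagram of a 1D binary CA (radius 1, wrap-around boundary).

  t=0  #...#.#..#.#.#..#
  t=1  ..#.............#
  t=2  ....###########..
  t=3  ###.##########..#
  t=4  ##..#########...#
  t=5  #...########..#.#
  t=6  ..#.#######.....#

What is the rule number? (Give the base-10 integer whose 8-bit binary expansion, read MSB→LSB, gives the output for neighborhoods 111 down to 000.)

  ### -> #   bit 7 = 1  t=2,i=5
  ##. -> .   bit 6 = 0  t=0,i=0
  #.# -> .   bit 5 = 0  t=0,i=5
  #.. -> .   bit 4 = 0  t=0,i=1
  .## -> #   bit 3 = 1  t=0,i=16
  .#. -> .   bit 2 = 0  t=0,i=4
  ..# -> .   bit 1 = 0  t=0,i=3
  ... -> #   bit 0 = 1  t=0,i=2
  bits 10001001 = 137

137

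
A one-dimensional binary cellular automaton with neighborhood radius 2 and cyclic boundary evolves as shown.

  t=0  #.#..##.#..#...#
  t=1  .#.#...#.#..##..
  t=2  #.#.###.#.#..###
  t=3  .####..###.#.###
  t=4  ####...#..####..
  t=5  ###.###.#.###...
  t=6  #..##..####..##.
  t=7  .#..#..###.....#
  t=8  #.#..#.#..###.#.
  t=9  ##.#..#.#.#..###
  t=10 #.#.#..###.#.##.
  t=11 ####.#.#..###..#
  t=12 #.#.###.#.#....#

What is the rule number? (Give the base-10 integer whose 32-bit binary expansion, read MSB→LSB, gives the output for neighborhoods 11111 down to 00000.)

  ##### -> .   bit 31 = 0  t=9,i=15
  ####. -> #   bit 30 = 1  t=2,i=15
  ###.# -> .   bit 29 = 0  t=2,i=0
  ###.. -> .   bit 28 = 0  t=3,i=4
  ##.## -> #   bit 27 = 1  t=3,i=0
  ##.#. -> #   bit 26 = 1  t=0,i=1
  ##..# -> .   bit 25 = 0  t=3,i=5
  ##... -> #   bit 24 = 1  t=1,i=14
  #.### -> #   bit 23 = 1  t=2,i=4
  #.##. -> .   bit 22 = 0  t=10,i=13
  #.#.# -> #   bit 21 = 1  t=2,i=2
  #.#.. -> .   bit 20 = 0  t=0,i=2
  #..## -> .   bit 19 = 0  t=0,i=4
  #..#. -> .   bit 18 = 0  t=0,i=10
  #...# -> #   bit 17 = 1  t=0,i=13
  #.... -> #   bit 16 = 1  t=7,i=11
  .#### -> #   bit 15 = 1  t=2,i=14
  .###. -> .   bit 14 = 0  t=2,i=5
  .##.# -> .   bit 13 = 0  t=0,i=0
  .##.. -> #   bit 12 = 1  t=1,i=13
  .#.## -> #   bit 11 = 1  t=2,i=3
  .#.#. -> #   bit 10 = 1  t=1,i=2
  .#..# -> #   bit 9 = 1  t=0,i=3
  .#... -> #   bit 8 = 1  t=0,i=12
  ..### -> #   bit 7 = 1  t=2,i=13
  ..##. -> .   bit 6 = 0  t=0,i=5
  ..#.# -> .   bit 5 = 0  t=1,i=1
  ..#.. -> .   bit 4 = 0  t=0,i=11
  ...## -> .   bit 3 = 0  t=0,i=14
  ...#. -> #   bit 2 = 1  t=1,i=0
  ....# -> .   bit 1 = 0  t=7,i=13
  ..... -> #   bit 0 = 1  t=7,i=12
  bits 01001101101000111001111110000101 = 1302568837

1302568837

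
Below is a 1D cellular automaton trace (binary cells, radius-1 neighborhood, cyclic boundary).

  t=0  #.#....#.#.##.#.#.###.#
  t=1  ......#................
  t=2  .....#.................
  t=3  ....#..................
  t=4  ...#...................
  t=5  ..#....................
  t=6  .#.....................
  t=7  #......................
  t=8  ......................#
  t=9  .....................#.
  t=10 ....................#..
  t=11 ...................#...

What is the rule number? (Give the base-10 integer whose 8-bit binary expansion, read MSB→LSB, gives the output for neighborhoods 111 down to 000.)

2

  nb ###: next=.  (t=0,i=19, bit7=0)
  nb ##.: next=.  (t=0,i=0, bit6=0)
  nb #.#: next=.  (t=0,i=1, bit5=0)
  nb #..: next=.  (t=0,i=3, bit4=0)
  nb .##: next=.  (t=0,i=11, bit3=0)
  nb .#.: next=.  (t=0,i=2, bit2=0)
  nb ..#: next=#  (t=0,i=6, bit1=1)
  nb ...: next=.  (t=0,i=4, bit0=0)
  bits 00000010 = 2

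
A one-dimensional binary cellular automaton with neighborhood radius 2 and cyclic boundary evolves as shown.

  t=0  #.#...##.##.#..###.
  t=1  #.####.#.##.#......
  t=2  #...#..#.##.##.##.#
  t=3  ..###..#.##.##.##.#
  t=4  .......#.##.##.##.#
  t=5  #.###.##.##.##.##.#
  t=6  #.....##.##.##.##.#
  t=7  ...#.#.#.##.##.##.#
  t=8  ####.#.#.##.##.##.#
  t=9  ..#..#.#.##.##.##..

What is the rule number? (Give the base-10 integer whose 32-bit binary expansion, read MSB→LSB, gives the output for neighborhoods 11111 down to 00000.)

1081221437

  ##### -> .   bit 31 = 0  t=8,i=1
  ####. -> #   bit 30 = 1  t=1,i=4
  ###.# -> .   bit 29 = 0  t=0,i=17
  ###.. -> .   bit 28 = 0  t=3,i=4
  ##.## -> .   bit 27 = 0  t=0,i=8
  ##.#. -> .   bit 26 = 0  t=0,i=11
  ##..# -> .   bit 25 = 0  t=3,i=5
  ##... -> .   bit 24 = 0  t=2,i=1
  #.### -> .   bit 23 = 0  t=1,i=2
  #.##. -> #   bit 22 = 1  t=0,i=9
  #.#.# -> #   bit 21 = 1  t=0,i=0
  #.#.. -> #   bit 20 = 1  t=0,i=2
  #..## -> .   bit 19 = 0  t=0,i=14
  #..#. -> .   bit 18 = 0  t=2,i=6
  #...# -> #   bit 17 = 1  t=0,i=4
  #.... -> .   bit 16 = 0  t=1,i=14
  .#### -> .   bit 15 = 0  t=1,i=3
  .###. -> .   bit 14 = 0  t=0,i=16
  .##.# -> #   bit 13 = 1  t=0,i=7
  .##.. -> .   bit 12 = 0  t=2,i=0
  .#.## -> .   bit 11 = 0  t=1,i=1
  .#.#. -> .   bit 10 = 0  t=0,i=1
  .#..# -> .   bit 9 = 0  t=0,i=13
  .#... -> #   bit 8 = 1  t=0,i=3
  ..### -> .   bit 7 = 0  t=0,i=15
  ..##. -> .   bit 6 = 0  t=0,i=6
  ..#.# -> #   bit 5 = 1  t=1,i=0
  ..#.. -> #   bit 4 = 1  t=2,i=4
  ...## -> #   bit 3 = 1  t=0,i=5
  ...#. -> #   bit 2 = 1  t=1,i=18
  ....# -> .   bit 1 = 0  t=1,i=17
  ..... -> #   bit 0 = 1  t=1,i=15
  bits 01000000011100100010000100111101 = 1081221437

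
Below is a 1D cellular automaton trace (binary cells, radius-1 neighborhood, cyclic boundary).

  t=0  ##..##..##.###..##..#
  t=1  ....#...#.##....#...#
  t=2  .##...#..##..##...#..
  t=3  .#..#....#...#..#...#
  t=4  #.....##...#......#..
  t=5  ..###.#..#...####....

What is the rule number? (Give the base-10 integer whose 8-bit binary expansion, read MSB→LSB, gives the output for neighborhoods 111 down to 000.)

41

  ### -> .   bit 7 = 0  t=0,i=0
  ##. -> .   bit 6 = 0  t=0,i=1
  #.# -> #   bit 5 = 1  t=0,i=10
  #.. -> .   bit 4 = 0  t=0,i=2
  .## -> #   bit 3 = 1  t=0,i=4
  .#. -> .   bit 2 = 0  t=1,i=4
  ..# -> .   bit 1 = 0  t=0,i=3
  ... -> #   bit 0 = 1  t=1,i=1
  bits 00101001 = 41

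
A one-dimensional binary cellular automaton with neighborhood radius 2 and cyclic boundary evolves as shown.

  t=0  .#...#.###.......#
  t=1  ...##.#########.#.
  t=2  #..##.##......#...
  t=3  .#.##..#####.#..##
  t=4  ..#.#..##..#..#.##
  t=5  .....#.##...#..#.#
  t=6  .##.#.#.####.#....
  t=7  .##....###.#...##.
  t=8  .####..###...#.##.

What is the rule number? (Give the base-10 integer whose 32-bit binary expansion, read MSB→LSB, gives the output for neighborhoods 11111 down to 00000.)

830732997

  ##### -> .   bit 31 = 0  t=1,i=8
  ####. -> .   bit 30 = 0  t=1,i=13
  ###.# -> #   bit 29 = 1  t=1,i=14
  ###.. -> #   bit 28 = 1  t=0,i=9
  ##.## -> .   bit 27 = 0  t=1,i=5
  ##.#. -> .   bit 26 = 0  t=1,i=15
  ##..# -> .   bit 25 = 0  t=3,i=5
  ##... -> #   bit 24 = 1  t=0,i=10
  #.### -> #   bit 23 = 1  t=0,i=7
  #.##. -> .   bit 22 = 0  t=2,i=6
  #.#.# -> .   bit 21 = 0  t=3,i=1
  #.#.. -> .   bit 20 = 0  t=0,i=1
  #..## -> .   bit 19 = 0  t=2,i=2
  #..#. -> .   bit 18 = 0  t=4,i=1
  #...# -> #   bit 17 = 1  t=0,i=3
  #.... -> #   bit 16 = 1  t=0,i=11
  .#### -> #   bit 15 = 1  t=1,i=7
  .###. -> #   bit 14 = 1  t=0,i=8
  .##.# -> #   bit 13 = 1  t=1,i=4
  .##.. -> #   bit 12 = 1  t=2,i=7
  .#.## -> #   bit 11 = 1  t=0,i=6
  .#.#. -> .   bit 10 = 0  t=0,i=0
  .#..# -> #   bit 9 = 1  t=2,i=1
  .#... -> .   bit 8 = 0  t=0,i=2
  ..### -> #   bit 7 = 1  t=3,i=7
  ..##. -> #   bit 6 = 1  t=1,i=3
  ..#.# -> .   bit 5 = 0  t=0,i=5
  ..#.. -> .   bit 4 = 0  t=2,i=0
  ...## -> .   bit 3 = 0  t=1,i=2
  ...#. -> #   bit 2 = 1  t=0,i=4
  ....# -> .   bit 1 = 0  t=0,i=15
  ..... -> #   bit 0 = 1  t=0,i=12
  bits 00110001100000111111101011000101 = 830732997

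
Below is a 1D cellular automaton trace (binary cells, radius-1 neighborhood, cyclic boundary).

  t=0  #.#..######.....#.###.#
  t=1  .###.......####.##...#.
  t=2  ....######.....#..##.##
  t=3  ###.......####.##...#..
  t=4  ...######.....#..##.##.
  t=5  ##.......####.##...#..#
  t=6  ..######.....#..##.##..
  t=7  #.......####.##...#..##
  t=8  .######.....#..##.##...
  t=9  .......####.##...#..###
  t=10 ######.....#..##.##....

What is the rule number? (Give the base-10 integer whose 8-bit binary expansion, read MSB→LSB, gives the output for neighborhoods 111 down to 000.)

53

  ###|.  b7=0 t=0,i=6
  ##.|.  b6=0 t=0,i=0
  #.#|#  b5=1 t=0,i=1
  #..|#  b4=1 t=0,i=3
  .##|.  b3=0 t=0,i=5
  .#.|#  b2=1 t=0,i=2
  ..#|.  b1=0 t=0,i=4
  ...|#  b0=1 t=0,i=12
  bits 00110101 = 53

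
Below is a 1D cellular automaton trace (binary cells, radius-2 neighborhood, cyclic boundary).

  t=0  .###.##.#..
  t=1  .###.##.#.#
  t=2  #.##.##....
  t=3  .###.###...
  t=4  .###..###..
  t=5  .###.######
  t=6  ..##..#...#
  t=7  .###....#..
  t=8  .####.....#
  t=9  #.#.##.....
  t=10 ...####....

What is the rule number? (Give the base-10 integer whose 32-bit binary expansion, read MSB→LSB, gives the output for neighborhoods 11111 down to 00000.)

828045504

  ##### -> .   bit 31 = 0  t=5,i=7
  ####. -> .   bit 30 = 0  t=5,i=9
  ###.# -> #   bit 29 = 1  t=0,i=3
  ###.. -> #   bit 28 = 1  t=3,i=7
  ##.## -> .   bit 27 = 0  t=0,i=4
  ##.#. -> .   bit 26 = 0  t=0,i=7
  ##..# -> .   bit 25 = 0  t=4,i=4
  ##... -> #   bit 24 = 1  t=2,i=7
  #.### -> .   bit 23 = 0  t=1,i=1
  #.##. -> #   bit 22 = 1  t=0,i=5
  #.#.# -> .   bit 21 = 0  t=1,i=8
  #.#.. -> #   bit 20 = 1  t=0,i=8
  #..## -> #   bit 19 = 1  t=4,i=5
  #..#. -> .   bit 18 = 0  t=6,i=5
  #...# -> #   bit 17 = 1  t=0,i=10
  #.... -> .   bit 16 = 0  t=2,i=8
  .#### -> #   bit 15 = 1  t=5,i=6
  .###. -> #   bit 14 = 1  t=0,i=2
  .##.# -> #   bit 13 = 1  t=0,i=6
  .##.. -> #   bit 12 = 1  t=2,i=6
  .#.## -> #   bit 11 = 1  t=1,i=0
  .#.#. -> .   bit 10 = 0  t=1,i=9
  .#..# -> .   bit 9 = 0  t=6,i=0
  .#... -> .   bit 8 = 0  t=0,i=9
  ..### -> #   bit 7 = 1  t=0,i=1
  ..##. -> #   bit 6 = 1  t=6,i=2
  ..#.# -> .   bit 5 = 0  t=2,i=0
  ..#.. -> .   bit 4 = 0  t=6,i=6
  ...## -> .   bit 3 = 0  t=0,i=0
  ...#. -> .   bit 2 = 0  t=2,i=10
  ....# -> .   bit 1 = 0  t=2,i=9
  ..... -> .   bit 0 = 0  t=8,i=7
  bits 00110001010110101111100011000000 = 828045504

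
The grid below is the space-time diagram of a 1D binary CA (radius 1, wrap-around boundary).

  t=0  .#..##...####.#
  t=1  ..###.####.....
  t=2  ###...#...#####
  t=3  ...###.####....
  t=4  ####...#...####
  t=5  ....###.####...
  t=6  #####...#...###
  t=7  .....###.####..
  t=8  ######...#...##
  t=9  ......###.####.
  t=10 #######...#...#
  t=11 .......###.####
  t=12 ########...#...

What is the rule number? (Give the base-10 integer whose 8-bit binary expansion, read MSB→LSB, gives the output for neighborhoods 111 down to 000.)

  nb ###: next=.  (t=0,i=10, bit7=0)
  nb ##.: next=.  (t=0,i=5, bit6=0)
  nb #.#: next=.  (t=0,i=0, bit5=0)
  nb #..: next=#  (t=0,i=2, bit4=1)
  nb .##: next=#  (t=0,i=4, bit3=1)
  nb .#.: next=.  (t=0,i=1, bit2=0)
  nb ..#: next=#  (t=0,i=3, bit1=1)
  nb ...: next=#  (t=0,i=7, bit0=1)
  bits 00011011 = 27

27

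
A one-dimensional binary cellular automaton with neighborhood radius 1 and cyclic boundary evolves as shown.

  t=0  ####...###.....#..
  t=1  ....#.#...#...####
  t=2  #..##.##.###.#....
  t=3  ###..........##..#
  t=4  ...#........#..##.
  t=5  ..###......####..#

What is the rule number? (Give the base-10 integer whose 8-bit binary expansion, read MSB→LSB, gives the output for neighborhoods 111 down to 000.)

22

  ### -> .   bit 7 = 0  t=0,i=1
  ##. -> .   bit 6 = 0  t=0,i=3
  #.# -> .   bit 5 = 0  t=1,i=5
  #.. -> #   bit 4 = 1  t=0,i=4
  .## -> .   bit 3 = 0  t=0,i=0
  .#. -> #   bit 2 = 1  t=0,i=15
  ..# -> #   bit 1 = 1  t=0,i=6
  ... -> .   bit 0 = 0  t=0,i=5
  bits 00010110 = 22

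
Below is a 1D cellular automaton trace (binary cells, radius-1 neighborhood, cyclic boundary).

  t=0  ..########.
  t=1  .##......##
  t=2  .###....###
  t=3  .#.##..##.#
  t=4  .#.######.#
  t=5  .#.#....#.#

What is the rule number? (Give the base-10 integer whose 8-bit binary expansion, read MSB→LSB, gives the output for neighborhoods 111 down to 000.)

  nb ###: next=.  (t=0,i=3, bit7=0)
  nb ##.: next=#  (t=0,i=9, bit6=1)
  nb #.#: next=.  (t=1,i=0, bit5=0)
  nb #..: next=#  (t=0,i=10, bit4=1)
  nb .##: next=#  (t=0,i=2, bit3=1)
  nb .#.: next=#  (t=3,i=1, bit2=1)
  nb ..#: next=#  (t=0,i=1, bit1=1)
  nb ...: next=.  (t=0,i=0, bit0=0)
  bits 01011110 = 94

94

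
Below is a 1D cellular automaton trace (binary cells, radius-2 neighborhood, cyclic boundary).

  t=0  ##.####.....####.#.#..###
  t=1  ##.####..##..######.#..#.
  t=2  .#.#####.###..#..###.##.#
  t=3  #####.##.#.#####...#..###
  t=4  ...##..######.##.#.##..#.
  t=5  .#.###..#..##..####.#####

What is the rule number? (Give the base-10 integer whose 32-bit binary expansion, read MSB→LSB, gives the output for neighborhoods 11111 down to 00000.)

1990639443

  #####|.  b31=0 t=0,i=24
  ####.|#  b30=1 t=0,i=0
  ###.#|#  b29=1 t=0,i=1
  ###..|#  b28=1 t=0,i=6
  ##.##|.  b27=0 t=0,i=2
  ##.#.|#  b26=1 t=0,i=16
  ##..#|#  b25=1 t=1,i=7
  ##...|.  b24=0 t=0,i=7
  #.###|#  b23=1 t=0,i=3
  #.##.|.  b22=0 t=1,i=0
  #.#.#|#  b21=1 t=0,i=17
  #.#..|.  b20=0 t=0,i=19
  #..##|.  b19=0 t=0,i=21
  #..#.|#  b18=1 t=1,i=22
  #...#|#  b17=1 t=3,i=17
  #....|.  b16=0 t=0,i=8
  .####|#  b15=1 t=0,i=4
  .###.|.  b14=0 t=2,i=10
  .##.#|#  b13=1 t=1,i=1
  .##..|#  b12=1 t=1,i=10
  .#.##|#  b11=1 t=1,i=24
  .#.#.|#  b10=1 t=0,i=18
  .#..#|#  b9=1 t=0,i=20
  .#...|#  b8=1 t=4,i=24
  ..###|.  b7=0 t=0,i=12
  ..##.|#  b6=1 t=1,i=9
  ..#.#|.  b5=0 t=1,i=23
  ..#..|#  b4=1 t=2,i=14
  ...##|.  b3=0 t=0,i=11
  ...#.|.  b2=0 t=3,i=18
  ....#|#  b1=1 t=0,i=10
  .....|#  b0=1 t=0,i=9
  bits 01110110101001101011111101010011 = 1990639443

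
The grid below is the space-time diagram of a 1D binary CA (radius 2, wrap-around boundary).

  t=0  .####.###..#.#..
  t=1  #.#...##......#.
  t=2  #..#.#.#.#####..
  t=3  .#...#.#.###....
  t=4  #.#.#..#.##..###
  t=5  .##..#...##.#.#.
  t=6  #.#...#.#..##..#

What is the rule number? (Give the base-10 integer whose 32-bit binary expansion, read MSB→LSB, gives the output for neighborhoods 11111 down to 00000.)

2229916431

  nb #####: next=#  (t=2,i=11, bit31=1)
  nb ####.: next=.  (t=0,i=3, bit30=0)
  nb ###.#: next=.  (t=0,i=4, bit29=0)
  nb ###..: next=.  (t=0,i=8, bit28=0)
  nb ##.##: next=.  (t=0,i=5, bit27=0)
  nb ##.#.: next=#  (t=4,i=1, bit26=1)
  nb ##..#: next=.  (t=0,i=9, bit25=0)
  nb ##...: next=.  (t=1,i=8, bit24=0)
  nb #.###: next=#  (t=0,i=6, bit23=1)
  nb #.##.: next=#  (t=4,i=9, bit22=1)
  nb #.#.#: next=#  (t=1,i=0, bit21=1)
  nb #.#..: next=.  (t=0,i=13, bit20=0)
  nb #..##: next=#  (t=4,i=12, bit19=1)
  nb #..#.: next=.  (t=0,i=10, bit18=0)
  nb #...#: next=.  (t=0,i=15, bit17=0)
  nb #....: next=#  (t=1,i=9, bit16=1)
  nb .####: next=#  (t=0,i=2, bit15=1)
  nb .###.: next=#  (t=0,i=7, bit14=1)
  nb .##.#: next=.  (t=5,i=10, bit13=0)
  nb .##..: next=#  (t=1,i=7, bit12=1)
  nb .#.##: next=.  (t=2,i=8, bit11=0)
  nb .#.#.: next=.  (t=0,i=12, bit10=0)
  nb .#..#: next=#  (t=2,i=1, bit9=1)
  nb .#...: next=#  (t=0,i=14, bit8=1)
  nb ..###: next=.  (t=0,i=1, bit7=0)
  nb ..##.: next=.  (t=1,i=6, bit6=0)
  nb ..#.#: next=.  (t=0,i=11, bit5=0)
  nb ..#..: next=.  (t=2,i=0, bit4=0)
  nb ...##: next=#  (t=0,i=0, bit3=1)
  nb ...#.: next=#  (t=1,i=13, bit2=1)
  nb ....#: next=#  (t=1,i=12, bit1=1)
  nb .....: next=#  (t=1,i=10, bit0=1)
  bits 10000100111010011101001100001111 = 2229916431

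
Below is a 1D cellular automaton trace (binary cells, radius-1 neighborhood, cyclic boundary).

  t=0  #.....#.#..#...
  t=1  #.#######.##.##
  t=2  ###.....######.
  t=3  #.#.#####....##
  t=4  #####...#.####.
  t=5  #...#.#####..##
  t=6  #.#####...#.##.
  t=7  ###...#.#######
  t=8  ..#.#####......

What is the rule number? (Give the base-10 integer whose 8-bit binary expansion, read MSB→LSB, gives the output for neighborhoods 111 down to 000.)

  ### -> .   bit 7 = 0  t=1,i=3
  ##. -> #   bit 6 = 1  t=1,i=0
  #.# -> #   bit 5 = 1  t=0,i=7
  #.. -> .   bit 4 = 0  t=0,i=1
  .## -> #   bit 3 = 1  t=1,i=2
  .#. -> #   bit 2 = 1  t=0,i=0
  ..# -> #   bit 1 = 1  t=0,i=5
  ... -> #   bit 0 = 1  t=0,i=2
  bits 01101111 = 111

111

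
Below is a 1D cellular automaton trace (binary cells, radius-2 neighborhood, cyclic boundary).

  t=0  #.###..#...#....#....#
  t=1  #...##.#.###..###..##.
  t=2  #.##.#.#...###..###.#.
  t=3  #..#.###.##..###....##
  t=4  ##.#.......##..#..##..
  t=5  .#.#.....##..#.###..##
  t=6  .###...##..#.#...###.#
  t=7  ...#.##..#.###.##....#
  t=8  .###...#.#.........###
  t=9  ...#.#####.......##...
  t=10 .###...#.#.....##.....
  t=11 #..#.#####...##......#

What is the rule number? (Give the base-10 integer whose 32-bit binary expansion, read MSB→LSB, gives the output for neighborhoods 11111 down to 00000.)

  nb #####: next=#  (t=9,i=7, bit31=1)
  nb ####.: next=.  (t=9,i=8, bit30=0)
  nb ###.#: next=.  (t=2,i=18, bit29=0)
  nb ###..: next=#  (t=0,i=4, bit28=1)
  nb ##.##: next=.  (t=0,i=1, bit27=0)
  nb ##.#.: next=.  (t=1,i=6, bit26=0)
  nb ##..#: next=#  (t=0,i=5, bit25=1)
  nb ##...: next=.  (t=3,i=16, bit24=0)
  nb #.###: next=.  (t=0,i=2, bit23=0)
  nb #.##.: next=.  (t=2,i=2, bit22=0)
  nb #.#.#: next=#  (t=1,i=7, bit21=1)
  nb #.#..: next=#  (t=1,i=0, bit20=1)
  nb #..##: next=#  (t=1,i=13, bit19=1)
  nb #..#.: next=.  (t=0,i=6, bit18=0)
  nb #...#: next=#  (t=0,i=9, bit17=1)
  nb #....: next=.  (t=0,i=13, bit16=0)
  nb .####: next=.  (t=9,i=6, bit15=0)
  nb .###.: next=.  (t=0,i=3, bit14=0)
  nb .##.#: next=#  (t=0,i=0, bit13=1)
  nb .##..: next=.  (t=3,i=10, bit12=0)
  nb .#.##: next=.  (t=1,i=8, bit11=0)
  nb .#.#.: next=#  (t=2,i=6, bit10=1)
  nb .#..#: next=#  (t=4,i=16, bit9=1)
  nb .#...: next=.  (t=0,i=8, bit8=0)
  nb ..###: next=.  (t=1,i=14, bit7=0)
  nb ..##.: next=.  (t=0,i=21, bit6=0)
  nb ..#.#: next=#  (t=3,i=3, bit5=1)
  nb ..#..: next=#  (t=0,i=7, bit4=1)
  nb ...##: next=#  (t=0,i=20, bit3=1)
  nb ...#.: next=#  (t=0,i=10, bit2=1)
  nb ....#: next=#  (t=0,i=14, bit1=1)
  nb .....: next=.  (t=4,i=6, bit0=0)
  bits 10010010001110100010011000111110 = 2453284414

2453284414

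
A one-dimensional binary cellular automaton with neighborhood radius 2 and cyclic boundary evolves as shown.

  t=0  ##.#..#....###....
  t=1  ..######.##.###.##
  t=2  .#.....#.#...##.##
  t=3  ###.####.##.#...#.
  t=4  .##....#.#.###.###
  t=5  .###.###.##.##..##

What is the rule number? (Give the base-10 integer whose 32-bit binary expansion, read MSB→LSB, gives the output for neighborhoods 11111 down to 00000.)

897342271

  ##### -> .   bit 31 = 0  t=1,i=4
  ####. -> .   bit 30 = 0  t=1,i=6
  ###.# -> #   bit 29 = 1  t=1,i=7
  ###.. -> #   bit 28 = 1  t=0,i=13
  ##.## -> .   bit 27 = 0  t=1,i=8
  ##.#. -> #   bit 26 = 1  t=0,i=2
  ##..# -> .   bit 25 = 0  t=1,i=0
  ##... -> #   bit 24 = 1  t=0,i=14
  #.### -> .   bit 23 = 0  t=1,i=12
  #.##. -> #   bit 22 = 1  t=1,i=9
  #.#.# -> #   bit 21 = 1  t=4,i=9
  #.#.. -> #   bit 20 = 1  t=0,i=3
  #..## -> #   bit 19 = 1  t=1,i=1
  #..#. -> #   bit 18 = 1  t=0,i=5
  #...# -> .   bit 17 = 0  t=2,i=11
  #.... -> .   bit 16 = 0  t=0,i=8
  .#### -> .   bit 15 = 0  t=1,i=3
  .###. -> #   bit 14 = 1  t=0,i=12
  .##.# -> .   bit 13 = 0  t=0,i=1
  .##.. -> #   bit 12 = 1  t=1,i=17
  .#.## -> #   bit 11 = 1  t=3,i=17
  .#.#. -> .   bit 10 = 0  t=2,i=8
  .#..# -> #   bit 9 = 1  t=0,i=4
  .#... -> #   bit 8 = 1  t=0,i=7
  ..### -> .   bit 7 = 0  t=0,i=11
  ..##. -> .   bit 6 = 0  t=0,i=0
  ..#.# -> #   bit 5 = 1  t=2,i=7
  ..#.. -> #   bit 4 = 1  t=0,i=6
  ...## -> #   bit 3 = 1  t=0,i=10
  ...#. -> #   bit 2 = 1  t=2,i=6
  ....# -> #   bit 1 = 1  t=0,i=9
  ..... -> #   bit 0 = 1  t=2,i=4
  bits 00110101011111000101101100111111 = 897342271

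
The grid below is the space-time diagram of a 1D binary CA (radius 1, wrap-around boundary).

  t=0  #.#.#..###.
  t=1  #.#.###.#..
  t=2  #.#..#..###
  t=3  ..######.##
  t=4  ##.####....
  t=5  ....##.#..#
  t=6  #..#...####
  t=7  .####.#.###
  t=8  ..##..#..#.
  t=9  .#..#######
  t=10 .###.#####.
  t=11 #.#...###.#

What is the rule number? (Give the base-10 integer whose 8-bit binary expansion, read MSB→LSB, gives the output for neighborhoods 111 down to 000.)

  nb ###: next=#  (t=0,i=8, bit7=1)
  nb ##.: next=.  (t=0,i=9, bit6=0)
  nb #.#: next=.  (t=0,i=1, bit5=0)
  nb #..: next=#  (t=0,i=5, bit4=1)
  nb .##: next=.  (t=0,i=7, bit3=0)
  nb .#.: next=#  (t=0,i=0, bit2=1)
  nb ..#: next=#  (t=0,i=6, bit1=1)
  nb ...: next=.  (t=4,i=8, bit0=0)
  bits 10010110 = 150

150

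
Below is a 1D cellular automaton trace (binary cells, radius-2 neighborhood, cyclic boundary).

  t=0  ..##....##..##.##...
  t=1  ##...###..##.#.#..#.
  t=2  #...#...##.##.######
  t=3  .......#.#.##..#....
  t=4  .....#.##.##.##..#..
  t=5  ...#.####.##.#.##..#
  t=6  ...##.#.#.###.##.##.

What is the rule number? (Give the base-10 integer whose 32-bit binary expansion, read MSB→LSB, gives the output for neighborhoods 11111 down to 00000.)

  [31] ##### => .  t=2,i=16
  [30] ####. => .  t=2,i=19
  [29] ###.# => #  t=5,i=8
  [28] ###.. => .  t=1,i=7
  [27] ##.## => .  t=0,i=14
  [26] ##.#. => #  t=1,i=12
  [25] ##..# => #  t=0,i=10
  [24] ##... => .  t=0,i=4
  [23] #.### => .  t=2,i=14
  [22] #.##. => #  t=0,i=15
  [21] #.#.# => .  t=1,i=13
  [20] #.#.. => #  t=1,i=15
  [19] #..## => #  t=0,i=11
  [18] #..#. => #  t=1,i=17
  [17] #...# => .  t=1,i=3
  [16] #.... => #  t=0,i=5
  [15] .#### => #  t=2,i=15
  [14] .###. => .  t=1,i=6
  [13] .##.# => #  t=0,i=13
  [12] .##.. => .  t=0,i=3
  [11] .#.## => #  t=1,i=19
  [10] .#.#. => #  t=1,i=14
  [9] .#..# => #  t=1,i=16
  [8] .#... => .  t=2,i=5
  [7] ..### => .  t=1,i=5
  [6] ..##. => .  t=0,i=2
  [5] ..#.# => #  t=1,i=18
  [4] ..#.. => .  t=2,i=4
  [3] ...## => #  t=0,i=1
  [2] ...#. => .  t=2,i=3
  [1] ....# => #  t=0,i=0
  [0] ..... => .  t=0,i=19
  bits 00100110010111011010111000101010 = 643673642

643673642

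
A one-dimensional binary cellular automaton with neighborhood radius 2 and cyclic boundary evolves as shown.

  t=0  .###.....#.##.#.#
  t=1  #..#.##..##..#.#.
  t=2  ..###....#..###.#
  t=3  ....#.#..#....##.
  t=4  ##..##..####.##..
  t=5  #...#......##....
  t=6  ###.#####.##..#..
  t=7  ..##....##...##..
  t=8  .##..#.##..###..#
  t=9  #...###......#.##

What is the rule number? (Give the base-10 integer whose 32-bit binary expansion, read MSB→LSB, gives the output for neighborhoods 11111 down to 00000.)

1007095161

  #####|.  b31=0 t=6,i=6
  ####.|.  b30=0 t=4,i=10
  ###.#|#  b29=1 t=2,i=14
  ###..|#  b28=1 t=0,i=3
  ##.##|#  b27=1 t=4,i=12
  ##.#.|#  b26=1 t=0,i=13
  ##..#|.  b25=0 t=1,i=7
  ##...|.  b24=0 t=0,i=4
  #.###|.  b23=0 t=0,i=1
  #.##.|.  b22=0 t=0,i=11
  #.#.#|.  b21=0 t=0,i=14
  #.#..|.  b20=0 t=1,i=0
  #..##|.  b19=0 t=1,i=8
  #..#.|#  b18=1 t=1,i=2
  #...#|#  b17=1 t=5,i=2
  #....|#  b16=1 t=0,i=5
  .####|.  b15=0 t=4,i=9
  .###.|.  b14=0 t=0,i=2
  .##.#|.  b13=0 t=0,i=12
  .##..|.  b12=0 t=1,i=6
  .#.##|#  b11=1 t=0,i=0
  .#.#.|#  b10=1 t=0,i=15
  .#..#|.  b9=0 t=1,i=1
  .#...|#  b8=1 t=3,i=10
  ..###|.  b7=0 t=2,i=2
  ..##.|#  b6=1 t=1,i=9
  ..#.#|#  b5=1 t=0,i=9
  ..#..|#  b4=1 t=2,i=9
  ...##|#  b3=1 t=3,i=13
  ...#.|.  b2=0 t=0,i=8
  ....#|.  b1=0 t=0,i=7
  .....|#  b0=1 t=0,i=6
  bits 00111100000001110000110101111001 = 1007095161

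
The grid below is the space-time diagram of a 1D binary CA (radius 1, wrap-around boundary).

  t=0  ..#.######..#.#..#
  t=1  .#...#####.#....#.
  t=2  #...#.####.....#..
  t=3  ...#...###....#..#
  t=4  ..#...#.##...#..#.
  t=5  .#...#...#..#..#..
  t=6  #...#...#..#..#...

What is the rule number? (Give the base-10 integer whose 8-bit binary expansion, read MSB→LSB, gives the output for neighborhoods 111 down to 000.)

194

  ### -> #   bit 7 = 1  t=0,i=5
  ##. -> #   bit 6 = 1  t=0,i=9
  #.# -> .   bit 5 = 0  t=0,i=3
  #.. -> .   bit 4 = 0  t=0,i=0
  .## -> .   bit 3 = 0  t=0,i=4
  .#. -> .   bit 2 = 0  t=0,i=2
  ..# -> #   bit 1 = 1  t=0,i=1
  ... -> .   bit 0 = 0  t=1,i=3
  bits 11000010 = 194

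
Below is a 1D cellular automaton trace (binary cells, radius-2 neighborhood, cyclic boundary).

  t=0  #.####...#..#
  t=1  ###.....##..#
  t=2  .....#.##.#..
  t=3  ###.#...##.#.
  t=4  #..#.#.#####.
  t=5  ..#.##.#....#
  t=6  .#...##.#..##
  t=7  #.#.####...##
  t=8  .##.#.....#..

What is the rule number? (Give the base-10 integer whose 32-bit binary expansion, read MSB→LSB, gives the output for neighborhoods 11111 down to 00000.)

  [31] ##### => .  t=4,i=9
  [30] ####. => .  t=0,i=4
  [29] ###.# => .  t=3,i=2
  [28] ###.. => .  t=0,i=5
  [27] ##.## => #  t=0,i=1
  [26] ##.#. => #  t=2,i=9
  [25] ##..# => #  t=1,i=10
  [24] ##... => .  t=0,i=6
  [23] #.### => #  t=0,i=2
  [22] #.##. => .  t=2,i=7
  [21] #.#.# => #  t=3,i=11
  [20] #.#.. => .  t=2,i=10
  [19] #..## => .  t=0,i=11
  [18] #..#. => #  t=4,i=2
  [17] #...# => .  t=0,i=7
  [16] #.... => .  t=1,i=4
  [15] .#### => .  t=0,i=3
  [14] .###. => .  t=3,i=1
  [13] .##.# => #  t=0,i=0
  [12] .##.. => .  t=1,i=9
  [11] .#.## => .  t=2,i=6
  [10] .#.#. => #  t=4,i=4
  [9] .#..# => .  t=0,i=10
  [8] .#... => #  t=2,i=11
  [7] ..### => .  t=1,i=12
  [6] ..##. => #  t=0,i=12
  [5] ..#.# => .  t=2,i=5
  [4] ..#.. => #  t=0,i=9
  [3] ...## => #  t=1,i=7
  [2] ...#. => #  t=0,i=8
  [1] ....# => .  t=1,i=6
  [0] ..... => #  t=1,i=5
  bits 00001110101001000010010101011101 = 245638493

245638493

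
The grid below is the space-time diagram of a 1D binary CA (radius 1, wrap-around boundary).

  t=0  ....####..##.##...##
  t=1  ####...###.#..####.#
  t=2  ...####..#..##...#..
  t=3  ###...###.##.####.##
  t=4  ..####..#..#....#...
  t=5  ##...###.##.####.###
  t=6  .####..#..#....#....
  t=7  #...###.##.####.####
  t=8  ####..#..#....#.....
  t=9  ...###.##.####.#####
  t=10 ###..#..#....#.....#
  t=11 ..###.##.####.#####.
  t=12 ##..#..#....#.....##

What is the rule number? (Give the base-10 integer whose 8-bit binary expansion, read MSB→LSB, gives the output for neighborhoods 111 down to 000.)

83

  ###|.  b7=0 t=0,i=5
  ##.|#  b6=1 t=0,i=7
  #.#|.  b5=0 t=0,i=12
  #..|#  b4=1 t=0,i=0
  .##|.  b3=0 t=0,i=4
  .#.|.  b2=0 t=1,i=11
  ..#|#  b1=1 t=0,i=3
  ...|#  b0=1 t=0,i=1
  bits 01010011 = 83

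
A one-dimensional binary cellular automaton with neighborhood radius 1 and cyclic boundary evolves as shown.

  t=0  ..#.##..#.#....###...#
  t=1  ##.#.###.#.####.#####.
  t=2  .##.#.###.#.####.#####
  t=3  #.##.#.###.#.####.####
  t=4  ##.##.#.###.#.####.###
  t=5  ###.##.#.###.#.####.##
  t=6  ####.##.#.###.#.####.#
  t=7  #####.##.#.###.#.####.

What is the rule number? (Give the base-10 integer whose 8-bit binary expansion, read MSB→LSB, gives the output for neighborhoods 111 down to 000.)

  ### -> #   bit 7 = 1  t=0,i=16
  ##. -> #   bit 6 = 1  t=0,i=5
  #.# -> #   bit 5 = 1  t=0,i=3
  #.. -> #   bit 4 = 1  t=0,i=0
  .## -> .   bit 3 = 0  t=0,i=4
  .#. -> .   bit 2 = 0  t=0,i=2
  ..# -> #   bit 1 = 1  t=0,i=1
  ... -> #   bit 0 = 1  t=0,i=12
  bits 11110011 = 243

243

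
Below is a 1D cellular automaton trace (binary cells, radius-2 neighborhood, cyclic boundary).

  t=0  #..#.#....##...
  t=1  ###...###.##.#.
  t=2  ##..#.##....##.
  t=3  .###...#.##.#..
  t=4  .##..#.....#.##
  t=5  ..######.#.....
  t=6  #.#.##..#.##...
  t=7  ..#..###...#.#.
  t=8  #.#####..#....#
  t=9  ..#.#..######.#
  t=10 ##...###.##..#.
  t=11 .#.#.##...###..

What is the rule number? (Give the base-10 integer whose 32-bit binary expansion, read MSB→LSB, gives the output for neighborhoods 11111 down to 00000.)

2259637202

  nb #####: next=#  (t=5,i=4, bit31=1)
  nb ####.: next=.  (t=5,i=6, bit30=0)
  nb ###.#: next=.  (t=1,i=8, bit29=0)
  nb ###..: next=.  (t=1,i=2, bit28=0)
  nb ##.##: next=.  (t=1,i=9, bit27=0)
  nb ##.#.: next=#  (t=1,i=12, bit26=1)
  nb ##..#: next=#  (t=2,i=2, bit25=1)
  nb ##...: next=.  (t=0,i=12, bit24=0)
  nb #.###: next=#  (t=1,i=0, bit23=1)
  nb #.##.: next=.  (t=1,i=10, bit22=0)
  nb #.#.#: next=#  (t=1,i=13, bit21=1)
  nb #.#..: next=.  (t=0,i=5, bit20=0)
  nb #..##: next=#  (t=7,i=4, bit19=1)
  nb #..#.: next=#  (t=0,i=2, bit18=1)
  nb #...#: next=#  (t=0,i=13, bit17=1)
  nb #....: next=#  (t=0,i=7, bit16=1)
  nb .####: next=.  (t=5,i=3, bit15=0)
  nb .###.: next=#  (t=1,i=1, bit14=1)
  nb .##.#: next=.  (t=1,i=11, bit13=0)
  nb .##..: next=#  (t=0,i=11, bit12=1)
  nb .#.##: next=.  (t=1,i=14, bit11=0)
  nb .#.#.: next=.  (t=0,i=4, bit10=0)
  nb .#..#: next=#  (t=0,i=1, bit9=1)
  nb .#...: next=#  (t=0,i=6, bit8=1)
  nb ..###: next=#  (t=1,i=6, bit7=1)
  nb ..##.: next=#  (t=0,i=10, bit6=1)
  nb ..#.#: next=.  (t=0,i=3, bit5=0)
  nb ..#..: next=#  (t=0,i=0, bit4=1)
  nb ...##: next=.  (t=0,i=9, bit3=0)
  nb ...#.: next=.  (t=0,i=14, bit2=0)
  nb ....#: next=#  (t=0,i=8, bit1=1)
  nb .....: next=.  (t=4,i=8, bit0=0)
  bits 10000110101011110101001111010010 = 2259637202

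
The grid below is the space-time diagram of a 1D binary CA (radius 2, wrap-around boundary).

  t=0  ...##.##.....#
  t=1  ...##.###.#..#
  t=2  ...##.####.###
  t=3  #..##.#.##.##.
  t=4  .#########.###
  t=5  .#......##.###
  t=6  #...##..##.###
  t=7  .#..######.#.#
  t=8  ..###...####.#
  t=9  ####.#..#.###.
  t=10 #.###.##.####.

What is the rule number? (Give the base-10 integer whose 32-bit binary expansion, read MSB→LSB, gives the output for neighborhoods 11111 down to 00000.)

1743551185

  nb #####: next=.  (t=4,i=3, bit31=0)
  nb ####.: next=#  (t=2,i=8, bit30=1)
  nb ###.#: next=#  (t=1,i=8, bit29=1)
  nb ###..: next=.  (t=2,i=13, bit28=0)
  nb ##.##: next=.  (t=0,i=5, bit27=0)
  nb ##.#.: next=#  (t=1,i=9, bit26=1)
  nb ##..#: next=#  (t=6,i=6, bit25=1)
  nb ##...: next=#  (t=0,i=8, bit24=1)
  nb #.###: next=#  (t=1,i=6, bit23=1)
  nb #.##.: next=#  (t=0,i=6, bit22=1)
  nb #.#.#: next=#  (t=3,i=6, bit21=1)
  nb #.#..: next=.  (t=1,i=10, bit20=0)
  nb #..##: next=#  (t=3,i=2, bit19=1)
  nb #..#.: next=#  (t=1,i=12, bit18=1)
  nb #...#: next=.  (t=0,i=1, bit17=0)
  nb #....: next=.  (t=0,i=9, bit16=0)
  nb .####: next=.  (t=2,i=7, bit15=0)
  nb .###.: next=#  (t=1,i=7, bit14=1)
  nb .##.#: next=#  (t=0,i=4, bit13=1)
  nb .##..: next=#  (t=0,i=7, bit12=1)
  nb .#.##: next=#  (t=3,i=7, bit11=1)
  nb .#.#.: next=.  (t=7,i=0, bit10=0)
  nb .#..#: next=#  (t=1,i=11, bit9=1)
  nb .#...: next=.  (t=0,i=0, bit8=0)
  nb ..###: next=#  (t=7,i=4, bit7=1)
  nb ..##.: next=#  (t=0,i=3, bit6=1)
  nb ..#.#: next=.  (t=9,i=8, bit5=0)
  nb ..#..: next=#  (t=0,i=13, bit4=1)
  nb ...##: next=.  (t=0,i=2, bit3=0)
  nb ...#.: next=.  (t=0,i=12, bit2=0)
  nb ....#: next=.  (t=0,i=11, bit1=0)
  nb .....: next=#  (t=0,i=10, bit0=1)
  bits 01100111111011000111101011010001 = 1743551185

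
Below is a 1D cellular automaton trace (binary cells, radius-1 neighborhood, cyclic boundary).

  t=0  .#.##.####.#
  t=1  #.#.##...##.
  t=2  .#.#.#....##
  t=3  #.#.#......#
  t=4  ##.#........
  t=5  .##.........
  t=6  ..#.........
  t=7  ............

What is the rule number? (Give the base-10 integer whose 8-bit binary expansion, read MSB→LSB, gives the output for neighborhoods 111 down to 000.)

  ###|.  b7=0 t=0,i=7
  ##.|#  b6=1 t=0,i=4
  #.#|#  b5=1 t=0,i=0
  #..|.  b4=0 t=1,i=6
  .##|.  b3=0 t=0,i=3
  .#.|.  b2=0 t=0,i=1
  ..#|.  b1=0 t=1,i=8
  ...|.  b0=0 t=1,i=7
  bits 01100000 = 96

96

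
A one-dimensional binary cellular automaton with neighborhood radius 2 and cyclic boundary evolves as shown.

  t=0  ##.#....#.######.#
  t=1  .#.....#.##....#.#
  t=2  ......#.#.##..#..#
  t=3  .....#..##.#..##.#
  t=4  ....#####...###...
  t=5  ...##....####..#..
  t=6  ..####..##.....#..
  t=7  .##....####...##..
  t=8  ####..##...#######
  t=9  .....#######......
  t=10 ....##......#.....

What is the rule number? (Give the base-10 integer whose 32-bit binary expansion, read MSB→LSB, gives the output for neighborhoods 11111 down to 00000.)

564796124

  nb #####: next=.  (t=0,i=12, bit31=0)
  nb ####.: next=.  (t=0,i=14, bit30=0)
  nb ###.#: next=#  (t=0,i=1, bit29=1)
  nb ###..: next=.  (t=4,i=8, bit28=0)
  nb ##.##: next=.  (t=0,i=16, bit27=0)
  nb ##.#.: next=.  (t=0,i=2, bit26=0)
  nb ##..#: next=.  (t=2,i=12, bit25=0)
  nb ##...: next=#  (t=1,i=11, bit24=1)
  nb #.###: next=#  (t=0,i=10, bit23=1)
  nb #.##.: next=.  (t=1,i=9, bit22=0)
  nb #.#.#: next=#  (t=1,i=17, bit21=1)
  nb #.#..: next=.  (t=0,i=3, bit20=0)
  nb #..##: next=#  (t=3,i=7, bit19=1)
  nb #..#.: next=.  (t=2,i=13, bit18=0)
  nb #...#: next=#  (t=4,i=10, bit17=1)
  nb #....: next=.  (t=0,i=5, bit16=0)
  nb .####: next=.  (t=0,i=11, bit15=0)
  nb .###.: next=.  (t=0,i=0, bit14=0)
  nb .##.#: next=.  (t=3,i=9, bit13=0)
  nb .##..: next=#  (t=1,i=10, bit12=1)
  nb .#.##: next=#  (t=0,i=9, bit11=1)
  nb .#.#.: next=.  (t=1,i=0, bit10=0)
  nb .#..#: next=#  (t=2,i=15, bit9=1)
  nb .#...: next=.  (t=0,i=4, bit8=0)
  nb ..###: next=#  (t=4,i=4, bit7=1)
  nb ..##.: next=#  (t=3,i=8, bit6=1)
  nb ..#.#: next=.  (t=0,i=8, bit5=0)
  nb ..#..: next=#  (t=2,i=14, bit4=1)
  nb ...##: next=#  (t=4,i=3, bit3=1)
  nb ...#.: next=#  (t=0,i=7, bit2=1)
  nb ....#: next=.  (t=0,i=6, bit1=0)
  nb .....: next=.  (t=1,i=4, bit0=0)
  bits 00100001101010100001101011011100 = 564796124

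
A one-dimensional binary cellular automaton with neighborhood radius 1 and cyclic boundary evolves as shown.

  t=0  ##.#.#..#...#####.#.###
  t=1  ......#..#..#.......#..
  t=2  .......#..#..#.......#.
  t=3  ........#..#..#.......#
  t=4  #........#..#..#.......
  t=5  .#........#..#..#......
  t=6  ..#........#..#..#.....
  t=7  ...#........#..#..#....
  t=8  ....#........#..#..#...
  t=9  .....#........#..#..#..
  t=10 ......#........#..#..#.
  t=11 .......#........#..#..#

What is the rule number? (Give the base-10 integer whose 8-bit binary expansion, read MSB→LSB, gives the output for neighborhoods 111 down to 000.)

  nb ###: next=.  (t=0,i=0, bit7=0)
  nb ##.: next=.  (t=0,i=1, bit6=0)
  nb #.#: next=.  (t=0,i=2, bit5=0)
  nb #..: next=#  (t=0,i=6, bit4=1)
  nb .##: next=#  (t=0,i=12, bit3=1)
  nb .#.: next=.  (t=0,i=3, bit2=0)
  nb ..#: next=.  (t=0,i=7, bit1=0)
  nb ...: next=.  (t=0,i=10, bit0=0)
  bits 00011000 = 24

24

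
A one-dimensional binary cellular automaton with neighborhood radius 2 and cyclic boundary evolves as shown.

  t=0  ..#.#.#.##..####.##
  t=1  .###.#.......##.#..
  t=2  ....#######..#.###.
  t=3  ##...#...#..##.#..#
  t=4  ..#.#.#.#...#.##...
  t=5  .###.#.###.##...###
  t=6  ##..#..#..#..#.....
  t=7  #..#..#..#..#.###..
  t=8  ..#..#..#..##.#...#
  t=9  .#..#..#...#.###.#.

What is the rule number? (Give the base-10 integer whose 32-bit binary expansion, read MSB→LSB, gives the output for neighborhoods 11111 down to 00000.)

1301644645

  ##### -> .   bit 31 = 0  t=2,i=6
  ####. -> #   bit 30 = 1  t=0,i=14
  ###.# -> .   bit 29 = 0  t=0,i=15
  ###.. -> .   bit 28 = 0  t=2,i=10
  ##.## -> #   bit 27 = 1  t=0,i=16
  ##.#. -> #   bit 26 = 1  t=1,i=4
  ##..# -> .   bit 25 = 0  t=0,i=0
  ##... -> #   bit 24 = 1  t=2,i=18
  #.### -> #   bit 23 = 1  t=2,i=15
  #.##. -> .   bit 22 = 0  t=0,i=8
  #.#.# -> .   bit 21 = 0  t=0,i=4
  #.#.. -> #   bit 20 = 1  t=1,i=5
  #..## -> .   bit 19 = 0  t=0,i=11
  #..#. -> #   bit 18 = 1  t=0,i=1
  #...# -> .   bit 17 = 0  t=1,i=18
  #.... -> #   bit 16 = 1  t=1,i=7
  .#### -> #   bit 15 = 1  t=0,i=13
  .###. -> .   bit 14 = 0  t=1,i=2
  .##.# -> .   bit 13 = 0  t=1,i=14
  .##.. -> .   bit 12 = 0  t=0,i=9
  .#.## -> .   bit 11 = 0  t=0,i=7
  .#.#. -> #   bit 10 = 1  t=0,i=3
  .#..# -> .   bit 9 = 0  t=3,i=10
  .#... -> #   bit 8 = 1  t=1,i=6
  ..### -> .   bit 7 = 0  t=0,i=12
  ..##. -> #   bit 6 = 1  t=1,i=13
  ..#.# -> #   bit 5 = 1  t=0,i=2
  ..#.. -> .   bit 4 = 0  t=3,i=5
  ...## -> .   bit 3 = 0  t=1,i=0
  ...#. -> #   bit 2 = 1  t=3,i=4
  ....# -> .   bit 1 = 0  t=1,i=11
  ..... -> #   bit 0 = 1  t=1,i=8
  bits 01001101100101011000010101100101 = 1301644645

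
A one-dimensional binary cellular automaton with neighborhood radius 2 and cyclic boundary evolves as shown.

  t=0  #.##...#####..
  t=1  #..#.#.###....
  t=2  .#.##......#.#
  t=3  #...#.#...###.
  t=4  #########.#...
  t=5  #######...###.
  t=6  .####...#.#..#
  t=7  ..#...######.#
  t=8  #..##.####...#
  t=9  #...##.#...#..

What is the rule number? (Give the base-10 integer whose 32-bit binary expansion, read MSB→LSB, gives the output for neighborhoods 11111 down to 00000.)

  [31] ##### => #  t=0,i=9
  [30] ####. => .  t=0,i=10
  [29] ###.# => .  t=3,i=12
  [28] ###.. => .  t=0,i=11
  [27] ##.## => #  t=5,i=13
  [26] ##.#. => .  t=3,i=13
  [25] ##..# => .  t=0,i=12
  [24] ##... => .  t=0,i=4
  [23] #.### => .  t=1,i=7
  [22] #.##. => .  t=0,i=2
  [21] #.#.# => .  t=1,i=5
  [20] #.#.. => #  t=3,i=0
  [19] #..## => .  t=8,i=2
  [18] #..#. => .  t=0,i=13
  [17] #...# => #  t=0,i=5
  [16] #.... => #  t=1,i=11
  [15] .#### => #  t=0,i=8
  [14] .###. => .  t=1,i=8
  [13] .##.# => #  t=8,i=4
  [12] .##.. => #  t=0,i=3
  [11] .#.## => .  t=0,i=1
  [10] .#.#. => #  t=1,i=4
  [9] .#..# => #  t=1,i=1
  [8] .#... => #  t=3,i=1
  [7] ..### => #  t=0,i=7
  [6] ..##. => .  t=8,i=3
  [5] ..#.# => #  t=0,i=0
  [4] ..#.. => .  t=1,i=0
  [3] ...## => .  t=0,i=6
  [2] ...#. => #  t=1,i=13
  [1] ....# => .  t=1,i=12
  [0] ..... => .  t=2,i=7
  bits 10001000000100111011011110100100 = 2282993572

2282993572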